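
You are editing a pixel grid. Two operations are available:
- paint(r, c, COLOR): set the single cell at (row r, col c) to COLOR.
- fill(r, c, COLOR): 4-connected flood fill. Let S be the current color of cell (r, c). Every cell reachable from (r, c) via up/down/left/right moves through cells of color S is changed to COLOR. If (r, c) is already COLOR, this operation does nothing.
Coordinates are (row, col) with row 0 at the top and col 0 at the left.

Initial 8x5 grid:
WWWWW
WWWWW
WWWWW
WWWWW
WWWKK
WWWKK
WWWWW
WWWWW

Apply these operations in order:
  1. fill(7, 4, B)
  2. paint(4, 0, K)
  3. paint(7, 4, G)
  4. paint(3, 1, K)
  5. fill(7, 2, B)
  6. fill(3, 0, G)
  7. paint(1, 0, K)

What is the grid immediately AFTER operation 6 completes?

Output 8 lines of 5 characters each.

Answer: GGGGG
GGGGG
GGGGG
GKGGG
KGGKK
GGGKK
GGGGG
GGGGG

Derivation:
After op 1 fill(7,4,B) [36 cells changed]:
BBBBB
BBBBB
BBBBB
BBBBB
BBBKK
BBBKK
BBBBB
BBBBB
After op 2 paint(4,0,K):
BBBBB
BBBBB
BBBBB
BBBBB
KBBKK
BBBKK
BBBBB
BBBBB
After op 3 paint(7,4,G):
BBBBB
BBBBB
BBBBB
BBBBB
KBBKK
BBBKK
BBBBB
BBBBG
After op 4 paint(3,1,K):
BBBBB
BBBBB
BBBBB
BKBBB
KBBKK
BBBKK
BBBBB
BBBBG
After op 5 fill(7,2,B) [0 cells changed]:
BBBBB
BBBBB
BBBBB
BKBBB
KBBKK
BBBKK
BBBBB
BBBBG
After op 6 fill(3,0,G) [33 cells changed]:
GGGGG
GGGGG
GGGGG
GKGGG
KGGKK
GGGKK
GGGGG
GGGGG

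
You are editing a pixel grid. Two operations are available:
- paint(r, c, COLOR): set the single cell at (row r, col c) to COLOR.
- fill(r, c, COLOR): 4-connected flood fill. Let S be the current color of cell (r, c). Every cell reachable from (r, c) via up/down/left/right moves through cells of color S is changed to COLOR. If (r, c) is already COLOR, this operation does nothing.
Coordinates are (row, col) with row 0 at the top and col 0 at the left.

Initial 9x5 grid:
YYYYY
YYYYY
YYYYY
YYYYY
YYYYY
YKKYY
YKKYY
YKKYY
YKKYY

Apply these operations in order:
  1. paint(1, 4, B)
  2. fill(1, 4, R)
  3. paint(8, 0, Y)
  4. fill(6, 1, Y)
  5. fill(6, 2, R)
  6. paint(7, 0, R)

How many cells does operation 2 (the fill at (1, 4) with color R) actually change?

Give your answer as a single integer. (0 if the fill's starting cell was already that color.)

After op 1 paint(1,4,B):
YYYYY
YYYYB
YYYYY
YYYYY
YYYYY
YKKYY
YKKYY
YKKYY
YKKYY
After op 2 fill(1,4,R) [1 cells changed]:
YYYYY
YYYYR
YYYYY
YYYYY
YYYYY
YKKYY
YKKYY
YKKYY
YKKYY

Answer: 1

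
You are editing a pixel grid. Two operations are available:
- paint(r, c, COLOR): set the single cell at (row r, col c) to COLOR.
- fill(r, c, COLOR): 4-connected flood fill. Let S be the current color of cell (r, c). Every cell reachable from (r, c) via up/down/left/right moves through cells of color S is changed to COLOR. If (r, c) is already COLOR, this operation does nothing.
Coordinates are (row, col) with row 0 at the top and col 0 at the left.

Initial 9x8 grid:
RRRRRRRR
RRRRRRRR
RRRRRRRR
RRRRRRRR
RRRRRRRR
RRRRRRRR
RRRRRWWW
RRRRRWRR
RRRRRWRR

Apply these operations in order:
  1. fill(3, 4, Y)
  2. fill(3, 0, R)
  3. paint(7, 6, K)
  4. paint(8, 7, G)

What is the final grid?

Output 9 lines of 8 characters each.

After op 1 fill(3,4,Y) [63 cells changed]:
YYYYYYYY
YYYYYYYY
YYYYYYYY
YYYYYYYY
YYYYYYYY
YYYYYYYY
YYYYYWWW
YYYYYWRR
YYYYYWRR
After op 2 fill(3,0,R) [63 cells changed]:
RRRRRRRR
RRRRRRRR
RRRRRRRR
RRRRRRRR
RRRRRRRR
RRRRRRRR
RRRRRWWW
RRRRRWRR
RRRRRWRR
After op 3 paint(7,6,K):
RRRRRRRR
RRRRRRRR
RRRRRRRR
RRRRRRRR
RRRRRRRR
RRRRRRRR
RRRRRWWW
RRRRRWKR
RRRRRWRR
After op 4 paint(8,7,G):
RRRRRRRR
RRRRRRRR
RRRRRRRR
RRRRRRRR
RRRRRRRR
RRRRRRRR
RRRRRWWW
RRRRRWKR
RRRRRWRG

Answer: RRRRRRRR
RRRRRRRR
RRRRRRRR
RRRRRRRR
RRRRRRRR
RRRRRRRR
RRRRRWWW
RRRRRWKR
RRRRRWRG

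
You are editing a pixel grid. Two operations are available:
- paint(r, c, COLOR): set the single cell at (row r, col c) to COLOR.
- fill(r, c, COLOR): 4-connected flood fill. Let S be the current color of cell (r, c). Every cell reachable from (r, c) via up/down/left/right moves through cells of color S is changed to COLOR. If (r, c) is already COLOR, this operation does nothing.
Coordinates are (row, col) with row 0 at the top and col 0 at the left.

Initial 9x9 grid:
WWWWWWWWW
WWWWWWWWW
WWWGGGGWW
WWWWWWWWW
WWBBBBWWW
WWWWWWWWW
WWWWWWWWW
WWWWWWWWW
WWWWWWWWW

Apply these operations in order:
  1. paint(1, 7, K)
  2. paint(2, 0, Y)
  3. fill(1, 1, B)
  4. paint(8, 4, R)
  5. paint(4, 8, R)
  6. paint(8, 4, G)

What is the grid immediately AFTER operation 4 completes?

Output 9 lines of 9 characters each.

Answer: BBBBBBBBB
BBBBBBBKB
YBBGGGGBB
BBBBBBBBB
BBBBBBBBB
BBBBBBBBB
BBBBBBBBB
BBBBBBBBB
BBBBRBBBB

Derivation:
After op 1 paint(1,7,K):
WWWWWWWWW
WWWWWWWKW
WWWGGGGWW
WWWWWWWWW
WWBBBBWWW
WWWWWWWWW
WWWWWWWWW
WWWWWWWWW
WWWWWWWWW
After op 2 paint(2,0,Y):
WWWWWWWWW
WWWWWWWKW
YWWGGGGWW
WWWWWWWWW
WWBBBBWWW
WWWWWWWWW
WWWWWWWWW
WWWWWWWWW
WWWWWWWWW
After op 3 fill(1,1,B) [71 cells changed]:
BBBBBBBBB
BBBBBBBKB
YBBGGGGBB
BBBBBBBBB
BBBBBBBBB
BBBBBBBBB
BBBBBBBBB
BBBBBBBBB
BBBBBBBBB
After op 4 paint(8,4,R):
BBBBBBBBB
BBBBBBBKB
YBBGGGGBB
BBBBBBBBB
BBBBBBBBB
BBBBBBBBB
BBBBBBBBB
BBBBBBBBB
BBBBRBBBB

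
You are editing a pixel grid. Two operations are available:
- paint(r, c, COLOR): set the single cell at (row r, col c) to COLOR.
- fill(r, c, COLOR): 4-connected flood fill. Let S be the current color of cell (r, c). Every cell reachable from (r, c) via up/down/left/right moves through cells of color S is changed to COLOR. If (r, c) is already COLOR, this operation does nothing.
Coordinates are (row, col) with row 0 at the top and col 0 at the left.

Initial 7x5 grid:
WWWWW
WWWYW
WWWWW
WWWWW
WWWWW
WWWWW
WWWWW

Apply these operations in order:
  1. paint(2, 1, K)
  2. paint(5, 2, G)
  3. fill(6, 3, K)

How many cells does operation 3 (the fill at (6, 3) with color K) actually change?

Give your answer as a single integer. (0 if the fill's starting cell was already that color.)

Answer: 32

Derivation:
After op 1 paint(2,1,K):
WWWWW
WWWYW
WKWWW
WWWWW
WWWWW
WWWWW
WWWWW
After op 2 paint(5,2,G):
WWWWW
WWWYW
WKWWW
WWWWW
WWWWW
WWGWW
WWWWW
After op 3 fill(6,3,K) [32 cells changed]:
KKKKK
KKKYK
KKKKK
KKKKK
KKKKK
KKGKK
KKKKK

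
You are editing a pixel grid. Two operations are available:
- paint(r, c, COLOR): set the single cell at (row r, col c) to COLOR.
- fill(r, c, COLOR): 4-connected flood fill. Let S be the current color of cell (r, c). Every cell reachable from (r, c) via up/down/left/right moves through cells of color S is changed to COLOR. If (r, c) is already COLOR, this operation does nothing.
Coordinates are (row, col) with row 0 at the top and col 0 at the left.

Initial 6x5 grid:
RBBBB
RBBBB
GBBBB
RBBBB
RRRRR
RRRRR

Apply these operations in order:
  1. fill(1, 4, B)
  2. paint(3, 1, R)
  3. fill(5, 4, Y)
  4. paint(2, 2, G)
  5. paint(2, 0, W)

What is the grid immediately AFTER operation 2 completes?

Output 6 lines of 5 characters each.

Answer: RBBBB
RBBBB
GBBBB
RRBBB
RRRRR
RRRRR

Derivation:
After op 1 fill(1,4,B) [0 cells changed]:
RBBBB
RBBBB
GBBBB
RBBBB
RRRRR
RRRRR
After op 2 paint(3,1,R):
RBBBB
RBBBB
GBBBB
RRBBB
RRRRR
RRRRR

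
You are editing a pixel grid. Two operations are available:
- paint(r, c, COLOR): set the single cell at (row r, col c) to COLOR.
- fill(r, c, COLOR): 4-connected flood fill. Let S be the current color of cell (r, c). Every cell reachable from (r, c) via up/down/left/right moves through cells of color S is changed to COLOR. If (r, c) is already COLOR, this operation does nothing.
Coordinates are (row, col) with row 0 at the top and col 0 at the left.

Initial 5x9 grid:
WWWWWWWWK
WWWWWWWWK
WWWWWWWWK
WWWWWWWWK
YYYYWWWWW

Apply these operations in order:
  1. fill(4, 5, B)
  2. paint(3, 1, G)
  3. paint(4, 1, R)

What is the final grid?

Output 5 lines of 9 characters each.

Answer: BBBBBBBBK
BBBBBBBBK
BBBBBBBBK
BGBBBBBBK
YRYYBBBBB

Derivation:
After op 1 fill(4,5,B) [37 cells changed]:
BBBBBBBBK
BBBBBBBBK
BBBBBBBBK
BBBBBBBBK
YYYYBBBBB
After op 2 paint(3,1,G):
BBBBBBBBK
BBBBBBBBK
BBBBBBBBK
BGBBBBBBK
YYYYBBBBB
After op 3 paint(4,1,R):
BBBBBBBBK
BBBBBBBBK
BBBBBBBBK
BGBBBBBBK
YRYYBBBBB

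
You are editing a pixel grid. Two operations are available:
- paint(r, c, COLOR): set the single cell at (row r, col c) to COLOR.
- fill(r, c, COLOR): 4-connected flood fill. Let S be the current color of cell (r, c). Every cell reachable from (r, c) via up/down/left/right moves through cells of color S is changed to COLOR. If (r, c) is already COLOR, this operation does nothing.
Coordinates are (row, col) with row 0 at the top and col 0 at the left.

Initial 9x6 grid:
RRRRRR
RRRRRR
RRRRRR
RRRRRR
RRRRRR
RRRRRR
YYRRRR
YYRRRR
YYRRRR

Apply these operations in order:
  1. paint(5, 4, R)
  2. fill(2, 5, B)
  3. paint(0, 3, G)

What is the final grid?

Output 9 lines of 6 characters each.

After op 1 paint(5,4,R):
RRRRRR
RRRRRR
RRRRRR
RRRRRR
RRRRRR
RRRRRR
YYRRRR
YYRRRR
YYRRRR
After op 2 fill(2,5,B) [48 cells changed]:
BBBBBB
BBBBBB
BBBBBB
BBBBBB
BBBBBB
BBBBBB
YYBBBB
YYBBBB
YYBBBB
After op 3 paint(0,3,G):
BBBGBB
BBBBBB
BBBBBB
BBBBBB
BBBBBB
BBBBBB
YYBBBB
YYBBBB
YYBBBB

Answer: BBBGBB
BBBBBB
BBBBBB
BBBBBB
BBBBBB
BBBBBB
YYBBBB
YYBBBB
YYBBBB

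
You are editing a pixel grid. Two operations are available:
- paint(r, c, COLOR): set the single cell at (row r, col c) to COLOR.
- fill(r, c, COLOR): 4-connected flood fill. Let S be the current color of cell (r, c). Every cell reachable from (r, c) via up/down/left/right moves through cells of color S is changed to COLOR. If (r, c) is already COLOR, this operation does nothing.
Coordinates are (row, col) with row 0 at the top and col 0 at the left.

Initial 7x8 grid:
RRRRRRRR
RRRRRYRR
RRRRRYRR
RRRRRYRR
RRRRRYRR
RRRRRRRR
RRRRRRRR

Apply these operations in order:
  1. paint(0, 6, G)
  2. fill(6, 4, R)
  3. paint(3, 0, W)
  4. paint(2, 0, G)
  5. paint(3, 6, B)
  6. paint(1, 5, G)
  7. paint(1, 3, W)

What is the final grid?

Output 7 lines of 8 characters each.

After op 1 paint(0,6,G):
RRRRRRGR
RRRRRYRR
RRRRRYRR
RRRRRYRR
RRRRRYRR
RRRRRRRR
RRRRRRRR
After op 2 fill(6,4,R) [0 cells changed]:
RRRRRRGR
RRRRRYRR
RRRRRYRR
RRRRRYRR
RRRRRYRR
RRRRRRRR
RRRRRRRR
After op 3 paint(3,0,W):
RRRRRRGR
RRRRRYRR
RRRRRYRR
WRRRRYRR
RRRRRYRR
RRRRRRRR
RRRRRRRR
After op 4 paint(2,0,G):
RRRRRRGR
RRRRRYRR
GRRRRYRR
WRRRRYRR
RRRRRYRR
RRRRRRRR
RRRRRRRR
After op 5 paint(3,6,B):
RRRRRRGR
RRRRRYRR
GRRRRYRR
WRRRRYBR
RRRRRYRR
RRRRRRRR
RRRRRRRR
After op 6 paint(1,5,G):
RRRRRRGR
RRRRRGRR
GRRRRYRR
WRRRRYBR
RRRRRYRR
RRRRRRRR
RRRRRRRR
After op 7 paint(1,3,W):
RRRRRRGR
RRRWRGRR
GRRRRYRR
WRRRRYBR
RRRRRYRR
RRRRRRRR
RRRRRRRR

Answer: RRRRRRGR
RRRWRGRR
GRRRRYRR
WRRRRYBR
RRRRRYRR
RRRRRRRR
RRRRRRRR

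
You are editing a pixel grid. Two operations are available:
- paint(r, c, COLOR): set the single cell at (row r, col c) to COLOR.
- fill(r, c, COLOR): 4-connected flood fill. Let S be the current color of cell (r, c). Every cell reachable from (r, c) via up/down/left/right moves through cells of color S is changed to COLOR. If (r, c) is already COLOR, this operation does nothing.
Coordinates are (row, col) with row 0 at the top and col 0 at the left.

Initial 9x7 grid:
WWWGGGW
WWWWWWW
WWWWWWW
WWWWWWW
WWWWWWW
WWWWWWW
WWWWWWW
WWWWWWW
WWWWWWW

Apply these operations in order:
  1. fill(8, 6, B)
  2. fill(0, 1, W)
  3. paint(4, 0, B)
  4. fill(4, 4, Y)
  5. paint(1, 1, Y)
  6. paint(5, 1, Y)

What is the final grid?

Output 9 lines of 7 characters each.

After op 1 fill(8,6,B) [60 cells changed]:
BBBGGGB
BBBBBBB
BBBBBBB
BBBBBBB
BBBBBBB
BBBBBBB
BBBBBBB
BBBBBBB
BBBBBBB
After op 2 fill(0,1,W) [60 cells changed]:
WWWGGGW
WWWWWWW
WWWWWWW
WWWWWWW
WWWWWWW
WWWWWWW
WWWWWWW
WWWWWWW
WWWWWWW
After op 3 paint(4,0,B):
WWWGGGW
WWWWWWW
WWWWWWW
WWWWWWW
BWWWWWW
WWWWWWW
WWWWWWW
WWWWWWW
WWWWWWW
After op 4 fill(4,4,Y) [59 cells changed]:
YYYGGGY
YYYYYYY
YYYYYYY
YYYYYYY
BYYYYYY
YYYYYYY
YYYYYYY
YYYYYYY
YYYYYYY
After op 5 paint(1,1,Y):
YYYGGGY
YYYYYYY
YYYYYYY
YYYYYYY
BYYYYYY
YYYYYYY
YYYYYYY
YYYYYYY
YYYYYYY
After op 6 paint(5,1,Y):
YYYGGGY
YYYYYYY
YYYYYYY
YYYYYYY
BYYYYYY
YYYYYYY
YYYYYYY
YYYYYYY
YYYYYYY

Answer: YYYGGGY
YYYYYYY
YYYYYYY
YYYYYYY
BYYYYYY
YYYYYYY
YYYYYYY
YYYYYYY
YYYYYYY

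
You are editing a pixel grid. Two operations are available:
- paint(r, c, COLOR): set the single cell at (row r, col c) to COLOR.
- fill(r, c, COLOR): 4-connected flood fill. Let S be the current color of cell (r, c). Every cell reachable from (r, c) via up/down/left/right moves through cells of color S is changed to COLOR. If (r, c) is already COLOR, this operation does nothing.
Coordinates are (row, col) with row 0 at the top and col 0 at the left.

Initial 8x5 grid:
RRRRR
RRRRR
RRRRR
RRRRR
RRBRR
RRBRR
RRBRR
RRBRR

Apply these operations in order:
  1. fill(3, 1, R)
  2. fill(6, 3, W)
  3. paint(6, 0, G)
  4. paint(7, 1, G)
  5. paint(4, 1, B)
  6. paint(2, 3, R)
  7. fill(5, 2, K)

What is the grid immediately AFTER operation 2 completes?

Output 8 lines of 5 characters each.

After op 1 fill(3,1,R) [0 cells changed]:
RRRRR
RRRRR
RRRRR
RRRRR
RRBRR
RRBRR
RRBRR
RRBRR
After op 2 fill(6,3,W) [36 cells changed]:
WWWWW
WWWWW
WWWWW
WWWWW
WWBWW
WWBWW
WWBWW
WWBWW

Answer: WWWWW
WWWWW
WWWWW
WWWWW
WWBWW
WWBWW
WWBWW
WWBWW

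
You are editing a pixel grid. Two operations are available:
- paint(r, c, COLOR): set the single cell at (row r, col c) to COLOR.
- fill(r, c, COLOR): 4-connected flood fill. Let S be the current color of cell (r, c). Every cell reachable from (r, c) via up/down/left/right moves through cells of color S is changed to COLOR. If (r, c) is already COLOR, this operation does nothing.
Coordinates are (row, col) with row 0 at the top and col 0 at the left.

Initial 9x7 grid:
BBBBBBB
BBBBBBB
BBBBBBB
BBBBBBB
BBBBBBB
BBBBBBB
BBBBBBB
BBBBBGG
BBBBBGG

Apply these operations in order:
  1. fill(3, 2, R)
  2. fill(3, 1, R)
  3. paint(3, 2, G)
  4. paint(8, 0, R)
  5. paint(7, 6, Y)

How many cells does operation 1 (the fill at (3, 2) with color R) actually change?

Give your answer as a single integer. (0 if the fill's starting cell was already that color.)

After op 1 fill(3,2,R) [59 cells changed]:
RRRRRRR
RRRRRRR
RRRRRRR
RRRRRRR
RRRRRRR
RRRRRRR
RRRRRRR
RRRRRGG
RRRRRGG

Answer: 59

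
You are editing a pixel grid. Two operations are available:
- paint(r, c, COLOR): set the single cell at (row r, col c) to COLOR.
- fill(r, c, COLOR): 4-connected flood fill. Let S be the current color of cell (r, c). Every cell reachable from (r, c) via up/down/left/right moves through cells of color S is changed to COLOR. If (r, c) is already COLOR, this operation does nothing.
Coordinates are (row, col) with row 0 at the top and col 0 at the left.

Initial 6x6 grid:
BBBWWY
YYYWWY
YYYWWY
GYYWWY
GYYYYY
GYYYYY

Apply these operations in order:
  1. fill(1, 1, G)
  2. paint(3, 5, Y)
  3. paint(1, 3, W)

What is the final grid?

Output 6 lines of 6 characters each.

Answer: BBBWWG
GGGWWG
GGGWWG
GGGWWY
GGGGGG
GGGGGG

Derivation:
After op 1 fill(1,1,G) [22 cells changed]:
BBBWWG
GGGWWG
GGGWWG
GGGWWG
GGGGGG
GGGGGG
After op 2 paint(3,5,Y):
BBBWWG
GGGWWG
GGGWWG
GGGWWY
GGGGGG
GGGGGG
After op 3 paint(1,3,W):
BBBWWG
GGGWWG
GGGWWG
GGGWWY
GGGGGG
GGGGGG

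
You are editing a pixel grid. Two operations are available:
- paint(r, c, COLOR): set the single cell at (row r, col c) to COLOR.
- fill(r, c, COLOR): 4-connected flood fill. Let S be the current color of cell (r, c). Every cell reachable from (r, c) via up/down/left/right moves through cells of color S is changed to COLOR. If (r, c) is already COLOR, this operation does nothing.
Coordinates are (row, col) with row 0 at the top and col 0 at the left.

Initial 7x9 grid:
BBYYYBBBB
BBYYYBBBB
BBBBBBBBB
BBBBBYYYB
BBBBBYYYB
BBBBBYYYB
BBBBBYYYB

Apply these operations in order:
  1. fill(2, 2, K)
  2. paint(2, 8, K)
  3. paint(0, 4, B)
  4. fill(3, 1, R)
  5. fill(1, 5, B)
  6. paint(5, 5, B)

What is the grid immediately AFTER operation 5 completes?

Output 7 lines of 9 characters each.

Answer: BBYYBBBBB
BBYYYBBBB
BBBBBBBBB
BBBBBYYYB
BBBBBYYYB
BBBBBYYYB
BBBBBYYYB

Derivation:
After op 1 fill(2,2,K) [45 cells changed]:
KKYYYKKKK
KKYYYKKKK
KKKKKKKKK
KKKKKYYYK
KKKKKYYYK
KKKKKYYYK
KKKKKYYYK
After op 2 paint(2,8,K):
KKYYYKKKK
KKYYYKKKK
KKKKKKKKK
KKKKKYYYK
KKKKKYYYK
KKKKKYYYK
KKKKKYYYK
After op 3 paint(0,4,B):
KKYYBKKKK
KKYYYKKKK
KKKKKKKKK
KKKKKYYYK
KKKKKYYYK
KKKKKYYYK
KKKKKYYYK
After op 4 fill(3,1,R) [45 cells changed]:
RRYYBRRRR
RRYYYRRRR
RRRRRRRRR
RRRRRYYYR
RRRRRYYYR
RRRRRYYYR
RRRRRYYYR
After op 5 fill(1,5,B) [45 cells changed]:
BBYYBBBBB
BBYYYBBBB
BBBBBBBBB
BBBBBYYYB
BBBBBYYYB
BBBBBYYYB
BBBBBYYYB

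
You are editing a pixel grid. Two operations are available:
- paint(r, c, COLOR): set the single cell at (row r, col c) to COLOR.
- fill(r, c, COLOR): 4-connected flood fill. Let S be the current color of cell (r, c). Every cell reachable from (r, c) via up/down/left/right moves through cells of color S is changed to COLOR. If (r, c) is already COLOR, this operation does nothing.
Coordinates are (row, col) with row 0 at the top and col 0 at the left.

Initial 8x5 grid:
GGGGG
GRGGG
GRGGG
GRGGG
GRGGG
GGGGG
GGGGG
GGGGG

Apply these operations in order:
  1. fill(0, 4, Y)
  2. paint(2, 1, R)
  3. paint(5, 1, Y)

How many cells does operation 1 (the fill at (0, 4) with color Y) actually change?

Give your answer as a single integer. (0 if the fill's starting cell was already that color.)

Answer: 36

Derivation:
After op 1 fill(0,4,Y) [36 cells changed]:
YYYYY
YRYYY
YRYYY
YRYYY
YRYYY
YYYYY
YYYYY
YYYYY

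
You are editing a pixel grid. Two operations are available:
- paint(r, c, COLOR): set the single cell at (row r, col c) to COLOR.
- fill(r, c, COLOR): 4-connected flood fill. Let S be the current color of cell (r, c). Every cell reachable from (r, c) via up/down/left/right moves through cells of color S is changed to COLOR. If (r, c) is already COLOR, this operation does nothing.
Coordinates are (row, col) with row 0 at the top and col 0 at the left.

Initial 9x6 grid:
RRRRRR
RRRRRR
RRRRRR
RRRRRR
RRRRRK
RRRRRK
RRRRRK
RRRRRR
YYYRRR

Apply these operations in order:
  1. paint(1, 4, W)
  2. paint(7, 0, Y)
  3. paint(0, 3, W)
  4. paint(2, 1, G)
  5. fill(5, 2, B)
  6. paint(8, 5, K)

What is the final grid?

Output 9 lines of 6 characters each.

After op 1 paint(1,4,W):
RRRRRR
RRRRWR
RRRRRR
RRRRRR
RRRRRK
RRRRRK
RRRRRK
RRRRRR
YYYRRR
After op 2 paint(7,0,Y):
RRRRRR
RRRRWR
RRRRRR
RRRRRR
RRRRRK
RRRRRK
RRRRRK
YRRRRR
YYYRRR
After op 3 paint(0,3,W):
RRRWRR
RRRRWR
RRRRRR
RRRRRR
RRRRRK
RRRRRK
RRRRRK
YRRRRR
YYYRRR
After op 4 paint(2,1,G):
RRRWRR
RRRRWR
RGRRRR
RRRRRR
RRRRRK
RRRRRK
RRRRRK
YRRRRR
YYYRRR
After op 5 fill(5,2,B) [44 cells changed]:
BBBWBB
BBBBWB
BGBBBB
BBBBBB
BBBBBK
BBBBBK
BBBBBK
YBBBBB
YYYBBB
After op 6 paint(8,5,K):
BBBWBB
BBBBWB
BGBBBB
BBBBBB
BBBBBK
BBBBBK
BBBBBK
YBBBBB
YYYBBK

Answer: BBBWBB
BBBBWB
BGBBBB
BBBBBB
BBBBBK
BBBBBK
BBBBBK
YBBBBB
YYYBBK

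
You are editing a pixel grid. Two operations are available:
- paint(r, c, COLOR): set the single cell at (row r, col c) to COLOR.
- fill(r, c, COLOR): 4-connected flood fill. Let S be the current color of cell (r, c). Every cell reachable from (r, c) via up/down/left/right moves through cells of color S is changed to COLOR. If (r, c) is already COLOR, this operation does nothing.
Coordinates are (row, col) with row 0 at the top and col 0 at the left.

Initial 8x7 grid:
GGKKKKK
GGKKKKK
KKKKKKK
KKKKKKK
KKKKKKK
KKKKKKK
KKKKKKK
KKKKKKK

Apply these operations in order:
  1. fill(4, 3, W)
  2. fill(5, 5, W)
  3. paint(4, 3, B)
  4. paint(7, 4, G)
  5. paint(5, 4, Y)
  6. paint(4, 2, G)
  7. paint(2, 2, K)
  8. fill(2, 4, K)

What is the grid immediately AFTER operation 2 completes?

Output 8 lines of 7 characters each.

Answer: GGWWWWW
GGWWWWW
WWWWWWW
WWWWWWW
WWWWWWW
WWWWWWW
WWWWWWW
WWWWWWW

Derivation:
After op 1 fill(4,3,W) [52 cells changed]:
GGWWWWW
GGWWWWW
WWWWWWW
WWWWWWW
WWWWWWW
WWWWWWW
WWWWWWW
WWWWWWW
After op 2 fill(5,5,W) [0 cells changed]:
GGWWWWW
GGWWWWW
WWWWWWW
WWWWWWW
WWWWWWW
WWWWWWW
WWWWWWW
WWWWWWW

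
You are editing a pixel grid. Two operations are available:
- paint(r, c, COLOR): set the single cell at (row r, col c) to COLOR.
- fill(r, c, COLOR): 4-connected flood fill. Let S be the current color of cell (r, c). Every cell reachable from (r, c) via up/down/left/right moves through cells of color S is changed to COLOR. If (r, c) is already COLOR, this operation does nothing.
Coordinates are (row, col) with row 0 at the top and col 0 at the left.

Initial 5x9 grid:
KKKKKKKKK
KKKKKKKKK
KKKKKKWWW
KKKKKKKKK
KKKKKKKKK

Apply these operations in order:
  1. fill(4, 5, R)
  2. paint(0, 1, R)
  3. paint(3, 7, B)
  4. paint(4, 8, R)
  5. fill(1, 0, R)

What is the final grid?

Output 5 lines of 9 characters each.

Answer: RRRRRRRRR
RRRRRRRRR
RRRRRRWWW
RRRRRRRBR
RRRRRRRRR

Derivation:
After op 1 fill(4,5,R) [42 cells changed]:
RRRRRRRRR
RRRRRRRRR
RRRRRRWWW
RRRRRRRRR
RRRRRRRRR
After op 2 paint(0,1,R):
RRRRRRRRR
RRRRRRRRR
RRRRRRWWW
RRRRRRRRR
RRRRRRRRR
After op 3 paint(3,7,B):
RRRRRRRRR
RRRRRRRRR
RRRRRRWWW
RRRRRRRBR
RRRRRRRRR
After op 4 paint(4,8,R):
RRRRRRRRR
RRRRRRRRR
RRRRRRWWW
RRRRRRRBR
RRRRRRRRR
After op 5 fill(1,0,R) [0 cells changed]:
RRRRRRRRR
RRRRRRRRR
RRRRRRWWW
RRRRRRRBR
RRRRRRRRR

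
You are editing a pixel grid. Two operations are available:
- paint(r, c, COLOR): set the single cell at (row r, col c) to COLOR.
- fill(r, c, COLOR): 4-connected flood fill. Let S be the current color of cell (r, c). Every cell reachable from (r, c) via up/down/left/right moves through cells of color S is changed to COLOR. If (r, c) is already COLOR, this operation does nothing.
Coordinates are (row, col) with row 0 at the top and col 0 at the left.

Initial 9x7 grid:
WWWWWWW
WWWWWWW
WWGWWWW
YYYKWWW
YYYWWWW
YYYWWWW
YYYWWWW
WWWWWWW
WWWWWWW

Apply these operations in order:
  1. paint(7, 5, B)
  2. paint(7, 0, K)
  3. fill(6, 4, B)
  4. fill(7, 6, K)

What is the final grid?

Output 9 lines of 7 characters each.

After op 1 paint(7,5,B):
WWWWWWW
WWWWWWW
WWGWWWW
YYYKWWW
YYYWWWW
YYYWWWW
YYYWWWW
WWWWWBW
WWWWWWW
After op 2 paint(7,0,K):
WWWWWWW
WWWWWWW
WWGWWWW
YYYKWWW
YYYWWWW
YYYWWWW
YYYWWWW
KWWWWBW
WWWWWWW
After op 3 fill(6,4,B) [47 cells changed]:
BBBBBBB
BBBBBBB
BBGBBBB
YYYKBBB
YYYBBBB
YYYBBBB
YYYBBBB
KBBBBBB
BBBBBBB
After op 4 fill(7,6,K) [48 cells changed]:
KKKKKKK
KKKKKKK
KKGKKKK
YYYKKKK
YYYKKKK
YYYKKKK
YYYKKKK
KKKKKKK
KKKKKKK

Answer: KKKKKKK
KKKKKKK
KKGKKKK
YYYKKKK
YYYKKKK
YYYKKKK
YYYKKKK
KKKKKKK
KKKKKKK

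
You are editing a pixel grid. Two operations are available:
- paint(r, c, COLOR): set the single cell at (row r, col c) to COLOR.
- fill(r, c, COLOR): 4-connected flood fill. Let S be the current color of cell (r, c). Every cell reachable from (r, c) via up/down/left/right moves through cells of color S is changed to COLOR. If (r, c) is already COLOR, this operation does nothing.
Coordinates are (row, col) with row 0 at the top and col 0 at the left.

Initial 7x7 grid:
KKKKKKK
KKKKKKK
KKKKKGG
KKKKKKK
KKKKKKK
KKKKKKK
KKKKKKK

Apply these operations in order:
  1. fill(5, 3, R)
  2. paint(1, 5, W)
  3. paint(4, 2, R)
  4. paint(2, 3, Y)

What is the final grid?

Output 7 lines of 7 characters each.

Answer: RRRRRRR
RRRRRWR
RRRYRGG
RRRRRRR
RRRRRRR
RRRRRRR
RRRRRRR

Derivation:
After op 1 fill(5,3,R) [47 cells changed]:
RRRRRRR
RRRRRRR
RRRRRGG
RRRRRRR
RRRRRRR
RRRRRRR
RRRRRRR
After op 2 paint(1,5,W):
RRRRRRR
RRRRRWR
RRRRRGG
RRRRRRR
RRRRRRR
RRRRRRR
RRRRRRR
After op 3 paint(4,2,R):
RRRRRRR
RRRRRWR
RRRRRGG
RRRRRRR
RRRRRRR
RRRRRRR
RRRRRRR
After op 4 paint(2,3,Y):
RRRRRRR
RRRRRWR
RRRYRGG
RRRRRRR
RRRRRRR
RRRRRRR
RRRRRRR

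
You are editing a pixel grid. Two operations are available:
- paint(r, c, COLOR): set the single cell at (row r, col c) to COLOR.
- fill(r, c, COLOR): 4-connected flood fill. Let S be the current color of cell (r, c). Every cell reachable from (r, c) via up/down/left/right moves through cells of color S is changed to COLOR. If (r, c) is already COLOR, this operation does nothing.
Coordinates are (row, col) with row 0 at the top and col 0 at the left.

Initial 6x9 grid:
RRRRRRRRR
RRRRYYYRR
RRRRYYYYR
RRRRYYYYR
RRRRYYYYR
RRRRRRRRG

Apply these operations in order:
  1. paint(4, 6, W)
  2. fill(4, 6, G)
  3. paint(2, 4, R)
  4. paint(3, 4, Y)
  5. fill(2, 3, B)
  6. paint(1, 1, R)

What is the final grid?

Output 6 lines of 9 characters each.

Answer: BBBBBBBBB
BRBBYYYBB
BBBBBYYYB
BBBBYYYYB
BBBBYYGYB
BBBBBBBBG

Derivation:
After op 1 paint(4,6,W):
RRRRRRRRR
RRRRYYYRR
RRRRYYYYR
RRRRYYYYR
RRRRYYWYR
RRRRRRRRG
After op 2 fill(4,6,G) [1 cells changed]:
RRRRRRRRR
RRRRYYYRR
RRRRYYYYR
RRRRYYYYR
RRRRYYGYR
RRRRRRRRG
After op 3 paint(2,4,R):
RRRRRRRRR
RRRRYYYRR
RRRRRYYYR
RRRRYYYYR
RRRRYYGYR
RRRRRRRRG
After op 4 paint(3,4,Y):
RRRRRRRRR
RRRRYYYRR
RRRRRYYYR
RRRRYYYYR
RRRRYYGYR
RRRRRRRRG
After op 5 fill(2,3,B) [39 cells changed]:
BBBBBBBBB
BBBBYYYBB
BBBBBYYYB
BBBBYYYYB
BBBBYYGYB
BBBBBBBBG
After op 6 paint(1,1,R):
BBBBBBBBB
BRBBYYYBB
BBBBBYYYB
BBBBYYYYB
BBBBYYGYB
BBBBBBBBG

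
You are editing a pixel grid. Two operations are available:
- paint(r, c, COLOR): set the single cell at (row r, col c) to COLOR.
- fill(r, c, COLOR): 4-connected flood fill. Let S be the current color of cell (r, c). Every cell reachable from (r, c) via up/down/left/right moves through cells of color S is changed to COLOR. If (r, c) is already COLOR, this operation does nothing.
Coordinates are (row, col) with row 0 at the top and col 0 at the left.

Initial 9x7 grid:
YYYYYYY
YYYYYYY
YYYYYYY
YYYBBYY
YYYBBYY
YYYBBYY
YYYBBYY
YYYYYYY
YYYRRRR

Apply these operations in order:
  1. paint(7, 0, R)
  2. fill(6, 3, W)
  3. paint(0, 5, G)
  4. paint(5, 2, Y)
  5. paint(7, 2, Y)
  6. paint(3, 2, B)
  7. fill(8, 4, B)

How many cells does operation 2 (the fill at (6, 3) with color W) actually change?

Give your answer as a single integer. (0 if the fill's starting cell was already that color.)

After op 1 paint(7,0,R):
YYYYYYY
YYYYYYY
YYYYYYY
YYYBBYY
YYYBBYY
YYYBBYY
YYYBBYY
RYYYYYY
YYYRRRR
After op 2 fill(6,3,W) [8 cells changed]:
YYYYYYY
YYYYYYY
YYYYYYY
YYYWWYY
YYYWWYY
YYYWWYY
YYYWWYY
RYYYYYY
YYYRRRR

Answer: 8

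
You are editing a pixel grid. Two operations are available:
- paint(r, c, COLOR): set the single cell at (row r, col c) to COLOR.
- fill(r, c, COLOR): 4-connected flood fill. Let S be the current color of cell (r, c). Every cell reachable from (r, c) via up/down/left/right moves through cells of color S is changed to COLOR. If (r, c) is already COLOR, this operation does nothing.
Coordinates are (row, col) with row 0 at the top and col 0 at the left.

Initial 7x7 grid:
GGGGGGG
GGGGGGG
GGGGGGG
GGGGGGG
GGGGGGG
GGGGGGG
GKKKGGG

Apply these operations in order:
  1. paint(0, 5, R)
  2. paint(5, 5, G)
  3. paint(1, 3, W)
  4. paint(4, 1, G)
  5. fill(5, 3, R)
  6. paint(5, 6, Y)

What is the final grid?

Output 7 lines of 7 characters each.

Answer: RRRRRRR
RRRWRRR
RRRRRRR
RRRRRRR
RRRRRRR
RRRRRRY
RKKKRRR

Derivation:
After op 1 paint(0,5,R):
GGGGGRG
GGGGGGG
GGGGGGG
GGGGGGG
GGGGGGG
GGGGGGG
GKKKGGG
After op 2 paint(5,5,G):
GGGGGRG
GGGGGGG
GGGGGGG
GGGGGGG
GGGGGGG
GGGGGGG
GKKKGGG
After op 3 paint(1,3,W):
GGGGGRG
GGGWGGG
GGGGGGG
GGGGGGG
GGGGGGG
GGGGGGG
GKKKGGG
After op 4 paint(4,1,G):
GGGGGRG
GGGWGGG
GGGGGGG
GGGGGGG
GGGGGGG
GGGGGGG
GKKKGGG
After op 5 fill(5,3,R) [44 cells changed]:
RRRRRRR
RRRWRRR
RRRRRRR
RRRRRRR
RRRRRRR
RRRRRRR
RKKKRRR
After op 6 paint(5,6,Y):
RRRRRRR
RRRWRRR
RRRRRRR
RRRRRRR
RRRRRRR
RRRRRRY
RKKKRRR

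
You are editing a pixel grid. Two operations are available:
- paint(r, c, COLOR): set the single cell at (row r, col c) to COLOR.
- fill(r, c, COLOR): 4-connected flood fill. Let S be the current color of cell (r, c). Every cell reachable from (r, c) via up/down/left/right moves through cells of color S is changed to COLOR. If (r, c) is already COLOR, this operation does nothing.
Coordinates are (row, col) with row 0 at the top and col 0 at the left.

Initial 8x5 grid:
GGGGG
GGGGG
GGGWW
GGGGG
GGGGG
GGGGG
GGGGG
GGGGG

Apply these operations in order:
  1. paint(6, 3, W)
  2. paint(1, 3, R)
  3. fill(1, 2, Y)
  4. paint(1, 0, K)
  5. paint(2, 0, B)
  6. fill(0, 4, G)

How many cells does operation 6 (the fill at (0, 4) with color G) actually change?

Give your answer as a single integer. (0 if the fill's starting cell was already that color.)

After op 1 paint(6,3,W):
GGGGG
GGGGG
GGGWW
GGGGG
GGGGG
GGGGG
GGGWG
GGGGG
After op 2 paint(1,3,R):
GGGGG
GGGRG
GGGWW
GGGGG
GGGGG
GGGGG
GGGWG
GGGGG
After op 3 fill(1,2,Y) [36 cells changed]:
YYYYY
YYYRY
YYYWW
YYYYY
YYYYY
YYYYY
YYYWY
YYYYY
After op 4 paint(1,0,K):
YYYYY
KYYRY
YYYWW
YYYYY
YYYYY
YYYYY
YYYWY
YYYYY
After op 5 paint(2,0,B):
YYYYY
KYYRY
BYYWW
YYYYY
YYYYY
YYYYY
YYYWY
YYYYY
After op 6 fill(0,4,G) [34 cells changed]:
GGGGG
KGGRG
BGGWW
GGGGG
GGGGG
GGGGG
GGGWG
GGGGG

Answer: 34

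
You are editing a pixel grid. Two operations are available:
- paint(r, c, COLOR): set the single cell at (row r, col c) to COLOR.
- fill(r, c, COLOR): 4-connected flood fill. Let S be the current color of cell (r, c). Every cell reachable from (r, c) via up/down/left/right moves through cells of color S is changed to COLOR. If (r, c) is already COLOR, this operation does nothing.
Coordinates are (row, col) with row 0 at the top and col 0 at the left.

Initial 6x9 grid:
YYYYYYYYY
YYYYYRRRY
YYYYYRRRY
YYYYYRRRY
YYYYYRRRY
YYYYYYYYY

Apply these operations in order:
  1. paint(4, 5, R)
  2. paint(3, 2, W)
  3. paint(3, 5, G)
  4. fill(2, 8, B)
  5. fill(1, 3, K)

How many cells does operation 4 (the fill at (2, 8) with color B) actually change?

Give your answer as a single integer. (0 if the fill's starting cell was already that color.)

Answer: 41

Derivation:
After op 1 paint(4,5,R):
YYYYYYYYY
YYYYYRRRY
YYYYYRRRY
YYYYYRRRY
YYYYYRRRY
YYYYYYYYY
After op 2 paint(3,2,W):
YYYYYYYYY
YYYYYRRRY
YYYYYRRRY
YYWYYRRRY
YYYYYRRRY
YYYYYYYYY
After op 3 paint(3,5,G):
YYYYYYYYY
YYYYYRRRY
YYYYYRRRY
YYWYYGRRY
YYYYYRRRY
YYYYYYYYY
After op 4 fill(2,8,B) [41 cells changed]:
BBBBBBBBB
BBBBBRRRB
BBBBBRRRB
BBWBBGRRB
BBBBBRRRB
BBBBBBBBB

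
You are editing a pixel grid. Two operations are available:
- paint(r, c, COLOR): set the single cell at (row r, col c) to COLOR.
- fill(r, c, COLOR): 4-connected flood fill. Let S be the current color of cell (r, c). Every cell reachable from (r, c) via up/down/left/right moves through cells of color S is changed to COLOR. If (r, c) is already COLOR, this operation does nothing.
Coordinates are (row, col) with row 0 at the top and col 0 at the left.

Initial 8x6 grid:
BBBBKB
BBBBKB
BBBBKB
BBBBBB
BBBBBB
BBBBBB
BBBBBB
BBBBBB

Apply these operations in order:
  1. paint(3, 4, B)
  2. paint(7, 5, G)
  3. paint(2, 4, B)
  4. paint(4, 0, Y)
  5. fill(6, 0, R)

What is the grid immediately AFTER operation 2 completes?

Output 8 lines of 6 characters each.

Answer: BBBBKB
BBBBKB
BBBBKB
BBBBBB
BBBBBB
BBBBBB
BBBBBB
BBBBBG

Derivation:
After op 1 paint(3,4,B):
BBBBKB
BBBBKB
BBBBKB
BBBBBB
BBBBBB
BBBBBB
BBBBBB
BBBBBB
After op 2 paint(7,5,G):
BBBBKB
BBBBKB
BBBBKB
BBBBBB
BBBBBB
BBBBBB
BBBBBB
BBBBBG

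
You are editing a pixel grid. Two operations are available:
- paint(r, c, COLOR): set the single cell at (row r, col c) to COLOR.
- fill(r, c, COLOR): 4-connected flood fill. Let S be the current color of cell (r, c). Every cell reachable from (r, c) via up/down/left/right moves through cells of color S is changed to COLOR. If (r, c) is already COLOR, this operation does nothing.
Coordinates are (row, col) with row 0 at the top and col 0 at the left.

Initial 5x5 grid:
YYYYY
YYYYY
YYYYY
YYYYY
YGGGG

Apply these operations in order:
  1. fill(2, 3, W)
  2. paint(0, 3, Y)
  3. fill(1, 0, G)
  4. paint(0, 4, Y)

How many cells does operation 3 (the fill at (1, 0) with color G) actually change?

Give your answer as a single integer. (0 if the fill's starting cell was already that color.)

After op 1 fill(2,3,W) [21 cells changed]:
WWWWW
WWWWW
WWWWW
WWWWW
WGGGG
After op 2 paint(0,3,Y):
WWWYW
WWWWW
WWWWW
WWWWW
WGGGG
After op 3 fill(1,0,G) [20 cells changed]:
GGGYG
GGGGG
GGGGG
GGGGG
GGGGG

Answer: 20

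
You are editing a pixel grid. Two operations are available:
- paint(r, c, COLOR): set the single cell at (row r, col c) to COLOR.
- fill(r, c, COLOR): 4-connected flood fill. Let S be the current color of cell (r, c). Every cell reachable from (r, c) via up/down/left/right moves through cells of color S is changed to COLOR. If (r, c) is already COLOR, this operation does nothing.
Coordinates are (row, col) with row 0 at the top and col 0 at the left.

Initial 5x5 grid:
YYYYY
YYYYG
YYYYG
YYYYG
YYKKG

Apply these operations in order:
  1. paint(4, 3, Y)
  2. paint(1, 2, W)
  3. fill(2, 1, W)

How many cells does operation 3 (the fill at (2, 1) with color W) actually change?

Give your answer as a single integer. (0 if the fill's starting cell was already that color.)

Answer: 19

Derivation:
After op 1 paint(4,3,Y):
YYYYY
YYYYG
YYYYG
YYYYG
YYKYG
After op 2 paint(1,2,W):
YYYYY
YYWYG
YYYYG
YYYYG
YYKYG
After op 3 fill(2,1,W) [19 cells changed]:
WWWWW
WWWWG
WWWWG
WWWWG
WWKWG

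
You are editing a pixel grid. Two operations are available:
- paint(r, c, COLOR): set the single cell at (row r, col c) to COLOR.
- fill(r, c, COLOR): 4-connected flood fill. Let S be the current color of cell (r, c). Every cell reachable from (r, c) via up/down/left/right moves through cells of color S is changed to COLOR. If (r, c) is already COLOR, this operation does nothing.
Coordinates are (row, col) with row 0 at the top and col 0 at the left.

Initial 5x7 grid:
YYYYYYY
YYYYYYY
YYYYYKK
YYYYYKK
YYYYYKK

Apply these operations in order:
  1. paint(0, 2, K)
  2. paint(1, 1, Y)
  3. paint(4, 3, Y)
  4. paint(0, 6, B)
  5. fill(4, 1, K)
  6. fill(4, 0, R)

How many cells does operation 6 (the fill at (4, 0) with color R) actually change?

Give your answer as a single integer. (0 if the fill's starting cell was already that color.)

Answer: 34

Derivation:
After op 1 paint(0,2,K):
YYKYYYY
YYYYYYY
YYYYYKK
YYYYYKK
YYYYYKK
After op 2 paint(1,1,Y):
YYKYYYY
YYYYYYY
YYYYYKK
YYYYYKK
YYYYYKK
After op 3 paint(4,3,Y):
YYKYYYY
YYYYYYY
YYYYYKK
YYYYYKK
YYYYYKK
After op 4 paint(0,6,B):
YYKYYYB
YYYYYYY
YYYYYKK
YYYYYKK
YYYYYKK
After op 5 fill(4,1,K) [27 cells changed]:
KKKKKKB
KKKKKKK
KKKKKKK
KKKKKKK
KKKKKKK
After op 6 fill(4,0,R) [34 cells changed]:
RRRRRRB
RRRRRRR
RRRRRRR
RRRRRRR
RRRRRRR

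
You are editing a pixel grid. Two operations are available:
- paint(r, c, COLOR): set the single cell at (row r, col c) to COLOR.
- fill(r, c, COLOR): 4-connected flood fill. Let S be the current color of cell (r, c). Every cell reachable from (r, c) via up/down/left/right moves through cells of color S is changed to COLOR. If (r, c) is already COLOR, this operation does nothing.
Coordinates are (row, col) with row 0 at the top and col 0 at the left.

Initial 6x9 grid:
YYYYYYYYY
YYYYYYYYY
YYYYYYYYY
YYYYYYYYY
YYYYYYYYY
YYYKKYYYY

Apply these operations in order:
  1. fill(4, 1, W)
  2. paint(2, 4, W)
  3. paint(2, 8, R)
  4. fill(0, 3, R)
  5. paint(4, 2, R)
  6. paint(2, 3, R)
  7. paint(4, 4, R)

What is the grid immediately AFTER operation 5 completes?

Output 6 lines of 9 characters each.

After op 1 fill(4,1,W) [52 cells changed]:
WWWWWWWWW
WWWWWWWWW
WWWWWWWWW
WWWWWWWWW
WWWWWWWWW
WWWKKWWWW
After op 2 paint(2,4,W):
WWWWWWWWW
WWWWWWWWW
WWWWWWWWW
WWWWWWWWW
WWWWWWWWW
WWWKKWWWW
After op 3 paint(2,8,R):
WWWWWWWWW
WWWWWWWWW
WWWWWWWWR
WWWWWWWWW
WWWWWWWWW
WWWKKWWWW
After op 4 fill(0,3,R) [51 cells changed]:
RRRRRRRRR
RRRRRRRRR
RRRRRRRRR
RRRRRRRRR
RRRRRRRRR
RRRKKRRRR
After op 5 paint(4,2,R):
RRRRRRRRR
RRRRRRRRR
RRRRRRRRR
RRRRRRRRR
RRRRRRRRR
RRRKKRRRR

Answer: RRRRRRRRR
RRRRRRRRR
RRRRRRRRR
RRRRRRRRR
RRRRRRRRR
RRRKKRRRR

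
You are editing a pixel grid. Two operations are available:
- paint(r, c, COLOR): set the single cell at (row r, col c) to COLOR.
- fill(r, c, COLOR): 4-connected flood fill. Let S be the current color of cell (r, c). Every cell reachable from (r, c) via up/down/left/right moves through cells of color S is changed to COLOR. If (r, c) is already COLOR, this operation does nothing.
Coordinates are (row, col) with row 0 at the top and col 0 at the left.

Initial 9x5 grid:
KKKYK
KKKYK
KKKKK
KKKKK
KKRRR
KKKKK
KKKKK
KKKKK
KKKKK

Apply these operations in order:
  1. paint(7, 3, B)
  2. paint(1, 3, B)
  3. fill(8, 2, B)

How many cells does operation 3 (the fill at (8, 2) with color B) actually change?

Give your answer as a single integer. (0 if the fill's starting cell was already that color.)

Answer: 39

Derivation:
After op 1 paint(7,3,B):
KKKYK
KKKYK
KKKKK
KKKKK
KKRRR
KKKKK
KKKKK
KKKBK
KKKKK
After op 2 paint(1,3,B):
KKKYK
KKKBK
KKKKK
KKKKK
KKRRR
KKKKK
KKKKK
KKKBK
KKKKK
After op 3 fill(8,2,B) [39 cells changed]:
BBBYB
BBBBB
BBBBB
BBBBB
BBRRR
BBBBB
BBBBB
BBBBB
BBBBB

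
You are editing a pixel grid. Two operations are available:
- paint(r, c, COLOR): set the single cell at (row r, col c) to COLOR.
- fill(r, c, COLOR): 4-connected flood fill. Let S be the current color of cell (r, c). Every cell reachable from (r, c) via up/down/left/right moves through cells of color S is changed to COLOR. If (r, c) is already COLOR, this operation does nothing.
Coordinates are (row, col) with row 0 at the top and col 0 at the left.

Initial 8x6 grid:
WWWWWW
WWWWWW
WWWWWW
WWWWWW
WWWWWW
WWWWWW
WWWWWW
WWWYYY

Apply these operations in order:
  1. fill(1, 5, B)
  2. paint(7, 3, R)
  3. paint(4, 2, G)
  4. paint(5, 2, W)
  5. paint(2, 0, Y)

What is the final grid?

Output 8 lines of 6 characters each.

After op 1 fill(1,5,B) [45 cells changed]:
BBBBBB
BBBBBB
BBBBBB
BBBBBB
BBBBBB
BBBBBB
BBBBBB
BBBYYY
After op 2 paint(7,3,R):
BBBBBB
BBBBBB
BBBBBB
BBBBBB
BBBBBB
BBBBBB
BBBBBB
BBBRYY
After op 3 paint(4,2,G):
BBBBBB
BBBBBB
BBBBBB
BBBBBB
BBGBBB
BBBBBB
BBBBBB
BBBRYY
After op 4 paint(5,2,W):
BBBBBB
BBBBBB
BBBBBB
BBBBBB
BBGBBB
BBWBBB
BBBBBB
BBBRYY
After op 5 paint(2,0,Y):
BBBBBB
BBBBBB
YBBBBB
BBBBBB
BBGBBB
BBWBBB
BBBBBB
BBBRYY

Answer: BBBBBB
BBBBBB
YBBBBB
BBBBBB
BBGBBB
BBWBBB
BBBBBB
BBBRYY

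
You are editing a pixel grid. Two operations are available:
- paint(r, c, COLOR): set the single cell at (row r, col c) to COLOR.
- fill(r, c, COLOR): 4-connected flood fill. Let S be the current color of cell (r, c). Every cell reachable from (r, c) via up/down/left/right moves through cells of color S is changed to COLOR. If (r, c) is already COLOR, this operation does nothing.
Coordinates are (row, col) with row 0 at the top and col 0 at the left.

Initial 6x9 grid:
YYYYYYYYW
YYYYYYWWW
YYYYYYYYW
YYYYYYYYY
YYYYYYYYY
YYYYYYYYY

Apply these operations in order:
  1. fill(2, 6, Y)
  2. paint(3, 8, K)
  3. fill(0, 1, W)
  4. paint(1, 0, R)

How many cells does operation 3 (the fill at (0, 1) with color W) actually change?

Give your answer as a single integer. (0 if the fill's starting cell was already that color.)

Answer: 48

Derivation:
After op 1 fill(2,6,Y) [0 cells changed]:
YYYYYYYYW
YYYYYYWWW
YYYYYYYYW
YYYYYYYYY
YYYYYYYYY
YYYYYYYYY
After op 2 paint(3,8,K):
YYYYYYYYW
YYYYYYWWW
YYYYYYYYW
YYYYYYYYK
YYYYYYYYY
YYYYYYYYY
After op 3 fill(0,1,W) [48 cells changed]:
WWWWWWWWW
WWWWWWWWW
WWWWWWWWW
WWWWWWWWK
WWWWWWWWW
WWWWWWWWW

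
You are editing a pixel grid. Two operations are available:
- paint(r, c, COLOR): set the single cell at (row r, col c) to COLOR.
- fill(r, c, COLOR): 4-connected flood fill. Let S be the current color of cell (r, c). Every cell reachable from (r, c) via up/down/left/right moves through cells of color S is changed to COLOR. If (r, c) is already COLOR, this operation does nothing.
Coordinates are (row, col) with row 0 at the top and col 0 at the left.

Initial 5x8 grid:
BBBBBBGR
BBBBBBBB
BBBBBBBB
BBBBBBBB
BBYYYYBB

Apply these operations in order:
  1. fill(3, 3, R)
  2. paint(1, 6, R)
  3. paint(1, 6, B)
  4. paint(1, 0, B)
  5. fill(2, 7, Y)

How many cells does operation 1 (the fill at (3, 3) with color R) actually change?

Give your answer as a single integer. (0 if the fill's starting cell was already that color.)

After op 1 fill(3,3,R) [34 cells changed]:
RRRRRRGR
RRRRRRRR
RRRRRRRR
RRRRRRRR
RRYYYYRR

Answer: 34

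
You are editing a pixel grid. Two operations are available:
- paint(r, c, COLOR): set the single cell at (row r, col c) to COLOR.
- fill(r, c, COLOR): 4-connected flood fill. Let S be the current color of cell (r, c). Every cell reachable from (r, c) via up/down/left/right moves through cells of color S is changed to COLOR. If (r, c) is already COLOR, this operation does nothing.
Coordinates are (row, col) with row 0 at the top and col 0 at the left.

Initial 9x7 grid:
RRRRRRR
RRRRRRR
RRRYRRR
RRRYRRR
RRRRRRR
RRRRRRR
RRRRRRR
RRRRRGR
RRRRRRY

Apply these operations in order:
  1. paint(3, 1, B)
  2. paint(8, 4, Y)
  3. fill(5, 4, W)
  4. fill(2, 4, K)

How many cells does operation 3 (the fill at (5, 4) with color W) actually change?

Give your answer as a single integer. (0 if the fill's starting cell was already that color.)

After op 1 paint(3,1,B):
RRRRRRR
RRRRRRR
RRRYRRR
RBRYRRR
RRRRRRR
RRRRRRR
RRRRRRR
RRRRRGR
RRRRRRY
After op 2 paint(8,4,Y):
RRRRRRR
RRRRRRR
RRRYRRR
RBRYRRR
RRRRRRR
RRRRRRR
RRRRRRR
RRRRRGR
RRRRYRY
After op 3 fill(5,4,W) [56 cells changed]:
WWWWWWW
WWWWWWW
WWWYWWW
WBWYWWW
WWWWWWW
WWWWWWW
WWWWWWW
WWWWWGW
WWWWYRY

Answer: 56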